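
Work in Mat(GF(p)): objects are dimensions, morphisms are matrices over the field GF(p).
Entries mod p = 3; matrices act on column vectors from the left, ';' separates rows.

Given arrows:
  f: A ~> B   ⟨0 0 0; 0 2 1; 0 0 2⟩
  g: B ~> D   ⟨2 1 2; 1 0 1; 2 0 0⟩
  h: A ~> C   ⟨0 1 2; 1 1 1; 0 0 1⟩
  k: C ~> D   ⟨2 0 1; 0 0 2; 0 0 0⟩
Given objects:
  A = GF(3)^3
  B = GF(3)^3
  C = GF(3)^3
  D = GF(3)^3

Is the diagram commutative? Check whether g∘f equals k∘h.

Along f;g (path 1):
  e0=(1,0,0) f~>(0,0,0) g~>(0,0,0)
  e1=(0,1,0) f~>(0,2,0) g~>(2,0,0)
  e2=(0,0,1) f~>(0,1,2) g~>(2,2,0)
  ⟦path⟧₁ = ⟨0 2 2; 0 0 2; 0 0 0⟩
Along h;k (path 2):
  e0=(1,0,0) h~>(0,1,0) k~>(0,0,0)
  e1=(0,1,0) h~>(1,1,0) k~>(2,0,0)
  e2=(0,0,1) h~>(2,1,1) k~>(2,2,0)
  ⟦path⟧₂ = ⟨0 2 2; 0 0 2; 0 0 0⟩
Equal? equal; square commutes

Answer: COMMUTES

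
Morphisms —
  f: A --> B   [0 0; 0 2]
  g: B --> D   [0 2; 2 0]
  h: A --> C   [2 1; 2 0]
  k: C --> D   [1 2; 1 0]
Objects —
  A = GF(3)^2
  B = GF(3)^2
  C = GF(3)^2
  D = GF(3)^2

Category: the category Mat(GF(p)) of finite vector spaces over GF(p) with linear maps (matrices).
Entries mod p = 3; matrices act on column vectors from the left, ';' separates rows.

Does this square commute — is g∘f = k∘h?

1) trace f;g:
  e0=(1,0) f-->(0,0) g-->(0,0)
  e1=(0,1) f-->(0,2) g-->(1,0)
  result₁ = [0 1; 0 0]
2) trace h;k:
  e0=(1,0) h-->(2,2) k-->(0,2)
  e1=(0,1) h-->(1,0) k-->(1,1)
  result₂ = [0 1; 2 1]
Equal? differ; not commutative

Answer: DOES NOT COMMUTE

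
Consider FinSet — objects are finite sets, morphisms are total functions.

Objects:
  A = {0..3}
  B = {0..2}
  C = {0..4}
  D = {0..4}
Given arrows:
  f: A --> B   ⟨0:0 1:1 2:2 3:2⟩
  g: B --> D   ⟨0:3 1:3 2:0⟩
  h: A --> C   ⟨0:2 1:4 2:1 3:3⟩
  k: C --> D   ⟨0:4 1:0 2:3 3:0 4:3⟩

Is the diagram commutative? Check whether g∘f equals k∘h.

Answer: COMMUTES

Derivation:
Path 1 = f;g:
  0 f-->0 g-->3
  1 f-->1 g-->3
  2 f-->2 g-->0
  3 f-->2 g-->0
  composite₁ = ⟨0:3 1:3 2:0 3:0⟩
Path 2 = h;k:
  0 h-->2 k-->3
  1 h-->4 k-->3
  2 h-->1 k-->0
  3 h-->3 k-->0
  composite₂ = ⟨0:3 1:3 2:0 3:0⟩
Equal? same morphism ✓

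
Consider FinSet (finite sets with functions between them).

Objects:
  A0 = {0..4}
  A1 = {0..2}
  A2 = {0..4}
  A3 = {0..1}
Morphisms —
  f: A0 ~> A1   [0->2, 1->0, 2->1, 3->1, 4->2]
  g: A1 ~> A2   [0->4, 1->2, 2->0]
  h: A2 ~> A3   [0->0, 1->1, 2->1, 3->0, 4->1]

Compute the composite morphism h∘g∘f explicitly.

Answer: [0->0, 1->1, 2->1, 3->1, 4->0]

Derivation:
  0 f~>2 g~>0 h~>0
  1 f~>0 g~>4 h~>1
  2 f~>1 g~>2 h~>1
  3 f~>1 g~>2 h~>1
  4 f~>2 g~>0 h~>0
⟦path⟧: [0->0, 1->1, 2->1, 3->1, 4->0]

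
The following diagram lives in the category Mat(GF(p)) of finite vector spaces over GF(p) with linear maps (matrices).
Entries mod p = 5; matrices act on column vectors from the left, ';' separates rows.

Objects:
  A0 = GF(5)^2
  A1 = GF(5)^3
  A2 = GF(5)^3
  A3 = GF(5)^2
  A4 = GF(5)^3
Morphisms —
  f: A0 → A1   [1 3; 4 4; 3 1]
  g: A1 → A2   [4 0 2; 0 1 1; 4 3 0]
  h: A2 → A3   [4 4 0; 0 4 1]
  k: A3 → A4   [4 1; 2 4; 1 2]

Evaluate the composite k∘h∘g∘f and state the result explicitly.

Answer: [1 3; 2 3; 1 4]

Work:
  e0=[1,0] f→[1,4,3] g→[0,2,1] h→[3,4] k→[1,2,1]
  e1=[0,1] f→[3,4,1] g→[4,0,4] h→[1,4] k→[3,3,4]
result: [1 3; 2 3; 1 4]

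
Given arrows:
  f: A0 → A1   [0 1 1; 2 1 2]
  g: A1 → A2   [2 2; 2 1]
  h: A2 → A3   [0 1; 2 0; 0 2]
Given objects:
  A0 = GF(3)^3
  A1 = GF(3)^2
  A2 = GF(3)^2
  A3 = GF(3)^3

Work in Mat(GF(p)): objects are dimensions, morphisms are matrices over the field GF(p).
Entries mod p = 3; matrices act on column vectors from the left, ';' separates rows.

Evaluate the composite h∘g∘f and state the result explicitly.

Answer: [2 0 1; 2 2 0; 1 0 2]

Work:
  e0=[1,0,0] f→[0,2] g→[1,2] h→[2,2,1]
  e1=[0,1,0] f→[1,1] g→[1,0] h→[0,2,0]
  e2=[0,0,1] f→[1,2] g→[0,1] h→[1,0,2]
result: [2 0 1; 2 2 0; 1 0 2]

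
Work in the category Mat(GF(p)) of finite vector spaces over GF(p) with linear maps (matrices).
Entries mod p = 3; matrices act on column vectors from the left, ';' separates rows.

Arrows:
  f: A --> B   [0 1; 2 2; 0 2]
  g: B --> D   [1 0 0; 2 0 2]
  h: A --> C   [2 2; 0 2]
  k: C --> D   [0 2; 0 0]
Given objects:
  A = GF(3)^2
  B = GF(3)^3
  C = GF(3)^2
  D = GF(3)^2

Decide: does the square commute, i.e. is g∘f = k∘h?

Answer: COMMUTES

Work:
Along f;g (path 1):
  e0=(1,0) f-->(0,2,0) g-->(0,0)
  e1=(0,1) f-->(1,2,2) g-->(1,0)
  result₁ = [0 1; 0 0]
Along h;k (path 2):
  e0=(1,0) h-->(2,0) k-->(0,0)
  e1=(0,1) h-->(2,2) k-->(1,0)
  result₂ = [0 1; 0 0]
Equal? YES — commutes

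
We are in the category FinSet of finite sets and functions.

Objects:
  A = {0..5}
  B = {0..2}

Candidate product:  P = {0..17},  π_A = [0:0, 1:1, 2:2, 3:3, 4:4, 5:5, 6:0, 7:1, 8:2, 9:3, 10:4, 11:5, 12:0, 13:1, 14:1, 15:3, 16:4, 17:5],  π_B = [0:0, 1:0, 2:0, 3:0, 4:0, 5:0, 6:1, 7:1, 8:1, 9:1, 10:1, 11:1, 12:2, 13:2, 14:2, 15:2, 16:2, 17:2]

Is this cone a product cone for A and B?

Answer: NOT A VALID PRODUCT — duplicate pair at indices 13,14

Work:
|A|·|B| = 6·3 = 18;  |P| = 18
Check the pairing map k ↦ (π_A(k), π_B(k)):
  0 : (0,0)
  1 : (1,0)
  2 : (2,0)
  3 : (3,0)
  4 : (4,0)
  5 : (5,0)
  6 : (0,1)
  7 : (1,1)
  8 : (2,1)
  9 : (3,1)
  10 : (4,1)
  11 : (5,1)
  12 : (0,2)
  13 : (1,2)
  14 : (1,2)  ✗ repeats pair of k=13
  15 : (3,2)
  16 : (4,2)
  17 : (5,2)
distinct pairs in image: 17 / 18 needed
  → (1,2) hit at k=13 and k=14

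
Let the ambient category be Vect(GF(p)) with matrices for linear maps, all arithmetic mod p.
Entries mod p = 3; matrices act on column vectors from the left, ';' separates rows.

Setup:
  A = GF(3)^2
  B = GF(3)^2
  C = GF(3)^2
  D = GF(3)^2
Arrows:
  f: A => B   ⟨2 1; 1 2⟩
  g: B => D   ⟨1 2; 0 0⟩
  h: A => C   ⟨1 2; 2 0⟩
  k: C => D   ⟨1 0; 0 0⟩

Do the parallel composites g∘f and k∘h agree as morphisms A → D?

Path 1 = f;g:
  e0=[1,0] f=>[2,1] g=>[1,0]
  e1=[0,1] f=>[1,2] g=>[2,0]
  ⟦path⟧₁ = ⟨1 2; 0 0⟩
Path 2 = h;k:
  e0=[1,0] h=>[1,2] k=>[1,0]
  e1=[0,1] h=>[2,0] k=>[2,0]
  ⟦path⟧₂ = ⟨1 2; 0 0⟩
Equal? equal; square commutes

Answer: COMMUTES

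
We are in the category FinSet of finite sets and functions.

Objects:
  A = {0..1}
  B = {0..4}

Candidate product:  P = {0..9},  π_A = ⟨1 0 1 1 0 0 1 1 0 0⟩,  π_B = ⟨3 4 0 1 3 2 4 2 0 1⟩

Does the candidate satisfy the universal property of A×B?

Answer: VALID PRODUCT

Derivation:
|A|·|B| = 2·5 = 10;  |P| = 10
Check the pairing map k ↦ (π_A(k), π_B(k)):
  0 ↦ (1,3)
  1 ↦ (0,4)
  2 ↦ (1,0)
  3 ↦ (1,1)
  4 ↦ (0,3)
  5 ↦ (0,2)
  6 ↦ (1,4)
  7 ↦ (1,2)
  8 ↦ (0,0)
  9 ↦ (0,1)
distinct pairs in image: 10 / 10 needed
  → bijection onto A×B; projections well-typed.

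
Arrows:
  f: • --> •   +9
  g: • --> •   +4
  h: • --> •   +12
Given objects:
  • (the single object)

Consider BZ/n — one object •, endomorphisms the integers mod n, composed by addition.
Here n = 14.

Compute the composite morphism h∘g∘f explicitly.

  0 +9≡9 +4≡13 +12≡11  (mod 14)
⟦path⟧: +11

Answer: +11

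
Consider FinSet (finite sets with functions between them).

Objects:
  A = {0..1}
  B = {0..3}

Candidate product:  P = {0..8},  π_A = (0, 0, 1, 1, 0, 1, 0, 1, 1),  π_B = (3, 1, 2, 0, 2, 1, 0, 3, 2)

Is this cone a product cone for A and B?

|A|·|B| = 2·4 = 8;  |P| = 9
  → cardinalities differ; no bijection possible.

Answer: NOT A VALID PRODUCT — |P|=9 ≠ |A|·|B|=8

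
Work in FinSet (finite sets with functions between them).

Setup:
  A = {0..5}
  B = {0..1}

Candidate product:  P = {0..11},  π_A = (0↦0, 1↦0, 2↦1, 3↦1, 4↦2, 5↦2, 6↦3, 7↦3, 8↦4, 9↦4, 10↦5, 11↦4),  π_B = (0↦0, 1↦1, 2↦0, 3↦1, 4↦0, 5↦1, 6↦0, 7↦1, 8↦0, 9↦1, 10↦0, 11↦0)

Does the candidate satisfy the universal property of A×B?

|A|·|B| = 6·2 = 12;  |P| = 12
Check the pairing map k ↦ (π_A(k), π_B(k)):
  0 ↦ (0,0)
  1 ↦ (0,1)
  2 ↦ (1,0)
  3 ↦ (1,1)
  4 ↦ (2,0)
  5 ↦ (2,1)
  6 ↦ (3,0)
  7 ↦ (3,1)
  8 ↦ (4,0)
  9 ↦ (4,1)
  10 ↦ (5,0)
  11 ↦ (4,0)  ✗ repeats pair of k=8
distinct pairs in image: 11 / 12 needed
  → (4,0) hit at k=8 and k=11

Answer: NOT A VALID PRODUCT — duplicate pair at indices 8,11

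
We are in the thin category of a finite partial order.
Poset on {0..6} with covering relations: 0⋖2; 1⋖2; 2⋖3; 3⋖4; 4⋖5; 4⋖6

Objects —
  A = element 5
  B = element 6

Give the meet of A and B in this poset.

Lower bounds of A=5 and B=6: {0,1,2,3,4}
  0 <= 4
  1 <= 4
  2 <= 4
  3 <= 4
  4 <= 4
glb = 4

Answer: A∧B = 4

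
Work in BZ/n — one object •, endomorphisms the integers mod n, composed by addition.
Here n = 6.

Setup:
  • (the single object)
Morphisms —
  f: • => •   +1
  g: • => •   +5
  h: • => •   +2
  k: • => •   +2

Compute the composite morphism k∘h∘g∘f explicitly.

Answer: +4

Trace:
  0 +1≡1 +5≡0 +2≡2 +2≡4  (mod 6)
composite: +4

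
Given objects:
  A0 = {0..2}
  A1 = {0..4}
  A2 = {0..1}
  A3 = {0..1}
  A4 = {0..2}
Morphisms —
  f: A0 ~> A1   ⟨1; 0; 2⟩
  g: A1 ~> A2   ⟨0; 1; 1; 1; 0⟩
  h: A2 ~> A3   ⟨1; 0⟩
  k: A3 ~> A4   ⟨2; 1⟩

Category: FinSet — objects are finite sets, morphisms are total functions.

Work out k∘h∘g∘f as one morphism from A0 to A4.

  0 f~>1 g~>1 h~>0 k~>2
  1 f~>0 g~>0 h~>1 k~>1
  2 f~>2 g~>1 h~>0 k~>2
result: ⟨2; 1; 2⟩

Answer: ⟨2; 1; 2⟩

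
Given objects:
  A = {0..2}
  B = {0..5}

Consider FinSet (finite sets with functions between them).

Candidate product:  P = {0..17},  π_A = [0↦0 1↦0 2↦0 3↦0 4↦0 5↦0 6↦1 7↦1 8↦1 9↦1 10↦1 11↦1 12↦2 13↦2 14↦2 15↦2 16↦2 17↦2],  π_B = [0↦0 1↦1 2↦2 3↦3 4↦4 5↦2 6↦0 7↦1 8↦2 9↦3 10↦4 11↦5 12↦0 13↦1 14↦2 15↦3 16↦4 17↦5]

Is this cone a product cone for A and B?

|A|·|B| = 3·6 = 18;  |P| = 18
Check the pairing map k ↦ (π_A(k), π_B(k)):
  0 ↦ (0,0)
  1 ↦ (0,1)
  2 ↦ (0,2)
  3 ↦ (0,3)
  4 ↦ (0,4)
  5 ↦ (0,2)  ✗ repeats pair of k=2
  6 ↦ (1,0)
  7 ↦ (1,1)
  8 ↦ (1,2)
  9 ↦ (1,3)
  10 ↦ (1,4)
  11 ↦ (1,5)
  12 ↦ (2,0)
  13 ↦ (2,1)
  14 ↦ (2,2)
  15 ↦ (2,3)
  16 ↦ (2,4)
  17 ↦ (2,5)
distinct pairs in image: 17 / 18 needed
  → (0,2) hit at k=2 and k=5

Answer: NOT A VALID PRODUCT — duplicate pair at indices 2,5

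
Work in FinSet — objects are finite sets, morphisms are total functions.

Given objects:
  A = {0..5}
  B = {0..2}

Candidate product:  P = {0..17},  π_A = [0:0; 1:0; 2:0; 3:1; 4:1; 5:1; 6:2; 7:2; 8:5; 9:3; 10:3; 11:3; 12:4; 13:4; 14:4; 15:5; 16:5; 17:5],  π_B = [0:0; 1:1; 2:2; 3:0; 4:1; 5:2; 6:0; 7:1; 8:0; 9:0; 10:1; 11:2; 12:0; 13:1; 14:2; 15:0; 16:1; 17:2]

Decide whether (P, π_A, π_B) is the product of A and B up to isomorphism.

Answer: NOT A VALID PRODUCT — duplicate pair at indices 15,8

Work:
|A|·|B| = 6·3 = 18;  |P| = 18
Check the pairing map k ↦ (π_A(k), π_B(k)):
  0 : (0,0)
  1 : (0,1)
  2 : (0,2)
  3 : (1,0)
  4 : (1,1)
  5 : (1,2)
  6 : (2,0)
  7 : (2,1)
  8 : (5,0)
  9 : (3,0)
  10 : (3,1)
  11 : (3,2)
  12 : (4,0)
  13 : (4,1)
  14 : (4,2)
  15 : (5,0)  ✗ repeats pair of k=8
  16 : (5,1)
  17 : (5,2)
distinct pairs in image: 17 / 18 needed
  → (5,0) hit at k=8 and k=15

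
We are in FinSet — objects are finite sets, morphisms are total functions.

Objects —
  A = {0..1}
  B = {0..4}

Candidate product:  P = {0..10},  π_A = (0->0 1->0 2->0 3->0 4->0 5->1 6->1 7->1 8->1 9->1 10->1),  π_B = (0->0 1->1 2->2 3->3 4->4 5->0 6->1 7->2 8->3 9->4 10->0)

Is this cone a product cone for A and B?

|A|·|B| = 2·5 = 10;  |P| = 11
  → cardinalities differ; no bijection possible.

Answer: NOT A VALID PRODUCT — |P|=11 ≠ |A|·|B|=10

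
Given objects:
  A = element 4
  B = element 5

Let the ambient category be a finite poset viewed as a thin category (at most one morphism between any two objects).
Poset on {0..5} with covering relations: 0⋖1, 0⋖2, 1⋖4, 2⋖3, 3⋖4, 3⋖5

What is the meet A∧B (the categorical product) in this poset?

Lower bounds of A=4 and B=5: {0,2,3}
  0 <= 3
  2 <= 3
  3 <= 3
glb = 3

Answer: A∧B = 3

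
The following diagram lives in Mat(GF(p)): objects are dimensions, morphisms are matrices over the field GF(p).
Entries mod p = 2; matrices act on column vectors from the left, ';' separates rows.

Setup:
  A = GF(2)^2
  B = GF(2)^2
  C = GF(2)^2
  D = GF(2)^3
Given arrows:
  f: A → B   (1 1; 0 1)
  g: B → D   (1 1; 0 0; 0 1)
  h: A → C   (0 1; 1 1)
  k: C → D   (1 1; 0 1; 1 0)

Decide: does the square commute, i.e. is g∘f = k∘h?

Answer: DOES NOT COMMUTE

Derivation:
1) trace f;g:
  e0=⟨1,0⟩ f→⟨1,0⟩ g→⟨1,0,0⟩
  e1=⟨0,1⟩ f→⟨1,1⟩ g→⟨0,0,1⟩
  ⟦path⟧₁ = (1 0; 0 0; 0 1)
2) trace h;k:
  e0=⟨1,0⟩ h→⟨0,1⟩ k→⟨1,1,0⟩
  e1=⟨0,1⟩ h→⟨1,1⟩ k→⟨0,1,1⟩
  ⟦path⟧₂ = (1 0; 1 1; 0 1)
Equal? distinct morphisms ✗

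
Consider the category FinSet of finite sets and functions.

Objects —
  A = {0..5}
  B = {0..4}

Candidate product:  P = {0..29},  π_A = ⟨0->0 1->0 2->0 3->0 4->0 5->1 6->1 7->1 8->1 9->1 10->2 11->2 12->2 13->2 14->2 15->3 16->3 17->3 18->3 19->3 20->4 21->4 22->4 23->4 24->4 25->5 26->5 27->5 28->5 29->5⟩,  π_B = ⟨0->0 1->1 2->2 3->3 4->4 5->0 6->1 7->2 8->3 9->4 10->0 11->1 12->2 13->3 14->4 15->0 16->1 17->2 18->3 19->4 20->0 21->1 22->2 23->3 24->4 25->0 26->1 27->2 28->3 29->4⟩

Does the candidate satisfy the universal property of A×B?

Answer: VALID PRODUCT

Trace:
|A|·|B| = 6·5 = 30;  |P| = 30
Check the pairing map k ↦ (π_A(k), π_B(k)):
  0 -> (0,0)
  1 -> (0,1)
  2 -> (0,2)
  3 -> (0,3)
  4 -> (0,4)
  5 -> (1,0)
  6 -> (1,1)
  7 -> (1,2)
  8 -> (1,3)
  9 -> (1,4)
  10 -> (2,0)
  11 -> (2,1)
  12 -> (2,2)
  13 -> (2,3)
  14 -> (2,4)
  15 -> (3,0)
  16 -> (3,1)
  17 -> (3,2)
  18 -> (3,3)
  19 -> (3,4)
  20 -> (4,0)
  21 -> (4,1)
  22 -> (4,2)
  23 -> (4,3)
  24 -> (4,4)
  25 -> (5,0)
  26 -> (5,1)
  27 -> (5,2)
  28 -> (5,3)
  29 -> (5,4)
distinct pairs in image: 30 / 30 needed
  → bijection onto A×B; projections well-typed.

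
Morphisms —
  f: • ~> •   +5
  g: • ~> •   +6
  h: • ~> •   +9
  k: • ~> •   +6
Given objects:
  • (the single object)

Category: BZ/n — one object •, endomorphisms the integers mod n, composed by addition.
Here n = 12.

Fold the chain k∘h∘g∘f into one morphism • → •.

  0 +5≡5 +6≡11 +9≡8 +6≡2  (mod 12)
composite: +2

Answer: +2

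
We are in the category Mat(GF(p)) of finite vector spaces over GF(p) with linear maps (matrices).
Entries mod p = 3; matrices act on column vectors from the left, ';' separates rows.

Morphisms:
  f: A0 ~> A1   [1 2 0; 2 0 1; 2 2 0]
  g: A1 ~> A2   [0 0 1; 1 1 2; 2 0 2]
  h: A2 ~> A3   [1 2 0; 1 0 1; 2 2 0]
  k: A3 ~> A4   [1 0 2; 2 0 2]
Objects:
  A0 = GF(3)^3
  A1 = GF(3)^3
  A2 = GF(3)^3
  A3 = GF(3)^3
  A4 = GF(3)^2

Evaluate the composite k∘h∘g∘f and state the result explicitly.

Answer: [1 1 0; 2 0 2]

Trace:
  e0=(1,0,0) f~>(1,2,2) g~>(2,1,0) h~>(1,2,0) k~>(1,2)
  e1=(0,1,0) f~>(2,0,2) g~>(2,0,2) h~>(2,1,1) k~>(1,0)
  e2=(0,0,1) f~>(0,1,0) g~>(0,1,0) h~>(2,0,2) k~>(0,2)
⟦path⟧: [1 1 0; 2 0 2]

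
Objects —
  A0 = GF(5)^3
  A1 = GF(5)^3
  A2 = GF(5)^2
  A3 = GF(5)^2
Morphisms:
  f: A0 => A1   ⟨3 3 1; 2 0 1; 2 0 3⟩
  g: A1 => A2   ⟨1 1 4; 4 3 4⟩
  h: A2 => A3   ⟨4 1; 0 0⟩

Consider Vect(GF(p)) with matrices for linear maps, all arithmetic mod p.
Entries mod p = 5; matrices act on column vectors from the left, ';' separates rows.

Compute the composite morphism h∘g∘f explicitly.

Answer: ⟨3 4 0; 0 0 0⟩

Derivation:
  e0=⟨1,0,0⟩ f=>⟨3,2,2⟩ g=>⟨3,1⟩ h=>⟨3,0⟩
  e1=⟨0,1,0⟩ f=>⟨3,0,0⟩ g=>⟨3,2⟩ h=>⟨4,0⟩
  e2=⟨0,0,1⟩ f=>⟨1,1,3⟩ g=>⟨4,4⟩ h=>⟨0,0⟩
result: ⟨3 4 0; 0 0 0⟩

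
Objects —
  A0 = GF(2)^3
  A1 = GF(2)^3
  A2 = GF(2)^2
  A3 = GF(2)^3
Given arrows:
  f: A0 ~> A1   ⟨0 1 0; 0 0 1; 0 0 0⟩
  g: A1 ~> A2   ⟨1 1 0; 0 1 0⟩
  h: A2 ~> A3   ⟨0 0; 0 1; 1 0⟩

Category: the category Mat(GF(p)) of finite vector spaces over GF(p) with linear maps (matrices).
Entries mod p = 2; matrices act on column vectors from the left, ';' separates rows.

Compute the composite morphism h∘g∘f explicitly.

Answer: ⟨0 0 0; 0 0 1; 0 1 1⟩

Work:
  e0=⟨1,0,0⟩ f~>⟨0,0,0⟩ g~>⟨0,0⟩ h~>⟨0,0,0⟩
  e1=⟨0,1,0⟩ f~>⟨1,0,0⟩ g~>⟨1,0⟩ h~>⟨0,0,1⟩
  e2=⟨0,0,1⟩ f~>⟨0,1,0⟩ g~>⟨1,1⟩ h~>⟨0,1,1⟩
result: ⟨0 0 0; 0 0 1; 0 1 1⟩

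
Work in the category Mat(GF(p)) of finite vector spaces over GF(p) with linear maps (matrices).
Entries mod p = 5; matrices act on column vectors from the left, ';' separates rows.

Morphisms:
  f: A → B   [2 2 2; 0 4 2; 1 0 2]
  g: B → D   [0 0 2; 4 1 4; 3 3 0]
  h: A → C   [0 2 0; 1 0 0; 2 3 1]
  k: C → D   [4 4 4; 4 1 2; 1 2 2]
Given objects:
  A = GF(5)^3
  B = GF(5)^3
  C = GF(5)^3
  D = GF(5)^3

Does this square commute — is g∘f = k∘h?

Along f;g (path 1):
  e0=[1,0,0] f→[2,0,1] g→[2,2,1]
  e1=[0,1,0] f→[2,4,0] g→[0,2,3]
  e2=[0,0,1] f→[2,2,2] g→[4,3,2]
  composite₁ = [2 0 4; 2 2 3; 1 3 2]
Along h;k (path 2):
  e0=[1,0,0] h→[0,1,2] k→[2,0,1]
  e1=[0,1,0] h→[2,0,3] k→[0,4,3]
  e2=[0,0,1] h→[0,0,1] k→[4,2,2]
  composite₂ = [2 0 4; 0 4 2; 1 3 2]
Equal? distinct morphisms ✗

Answer: DOES NOT COMMUTE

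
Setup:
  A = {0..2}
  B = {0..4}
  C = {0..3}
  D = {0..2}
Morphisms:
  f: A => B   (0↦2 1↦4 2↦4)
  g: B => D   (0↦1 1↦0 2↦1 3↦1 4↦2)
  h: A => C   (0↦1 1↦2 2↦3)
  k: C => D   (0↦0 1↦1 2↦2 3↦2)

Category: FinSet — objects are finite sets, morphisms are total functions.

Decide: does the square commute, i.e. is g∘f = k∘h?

Path 1 = f;g:
  0 f=>2 g=>1
  1 f=>4 g=>2
  2 f=>4 g=>2
  composite₁ = (0↦1 1↦2 2↦2)
Path 2 = h;k:
  0 h=>1 k=>1
  1 h=>2 k=>2
  2 h=>3 k=>2
  composite₂ = (0↦1 1↦2 2↦2)
Equal? YES — commutes

Answer: COMMUTES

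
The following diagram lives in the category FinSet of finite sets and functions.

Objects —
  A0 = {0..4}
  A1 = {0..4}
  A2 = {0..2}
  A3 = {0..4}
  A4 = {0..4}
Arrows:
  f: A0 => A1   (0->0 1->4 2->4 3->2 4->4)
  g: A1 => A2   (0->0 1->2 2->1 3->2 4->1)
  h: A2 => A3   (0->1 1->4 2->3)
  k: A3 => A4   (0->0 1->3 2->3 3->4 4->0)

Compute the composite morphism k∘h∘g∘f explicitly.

  0 f=>0 g=>0 h=>1 k=>3
  1 f=>4 g=>1 h=>4 k=>0
  2 f=>4 g=>1 h=>4 k=>0
  3 f=>2 g=>1 h=>4 k=>0
  4 f=>4 g=>1 h=>4 k=>0
composite: (0->3 1->0 2->0 3->0 4->0)

Answer: (0->3 1->0 2->0 3->0 4->0)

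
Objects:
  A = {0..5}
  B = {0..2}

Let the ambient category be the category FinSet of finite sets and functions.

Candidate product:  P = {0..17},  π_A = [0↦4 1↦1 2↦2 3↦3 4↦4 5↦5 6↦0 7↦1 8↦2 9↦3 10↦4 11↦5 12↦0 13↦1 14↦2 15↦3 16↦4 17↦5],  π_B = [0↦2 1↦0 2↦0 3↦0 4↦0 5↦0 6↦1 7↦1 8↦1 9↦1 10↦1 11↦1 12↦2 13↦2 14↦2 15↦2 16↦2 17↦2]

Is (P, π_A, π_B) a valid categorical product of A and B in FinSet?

|A|·|B| = 6·3 = 18;  |P| = 18
Check the pairing map k ↦ (π_A(k), π_B(k)):
  0 ↦ (4,2)
  1 ↦ (1,0)
  2 ↦ (2,0)
  3 ↦ (3,0)
  4 ↦ (4,0)
  5 ↦ (5,0)
  6 ↦ (0,1)
  7 ↦ (1,1)
  8 ↦ (2,1)
  9 ↦ (3,1)
  10 ↦ (4,1)
  11 ↦ (5,1)
  12 ↦ (0,2)
  13 ↦ (1,2)
  14 ↦ (2,2)
  15 ↦ (3,2)
  16 ↦ (4,2)  ✗ repeats pair of k=0
  17 ↦ (5,2)
distinct pairs in image: 17 / 18 needed
  → (4,2) hit at k=0 and k=16

Answer: NOT A VALID PRODUCT — duplicate pair at indices 16,0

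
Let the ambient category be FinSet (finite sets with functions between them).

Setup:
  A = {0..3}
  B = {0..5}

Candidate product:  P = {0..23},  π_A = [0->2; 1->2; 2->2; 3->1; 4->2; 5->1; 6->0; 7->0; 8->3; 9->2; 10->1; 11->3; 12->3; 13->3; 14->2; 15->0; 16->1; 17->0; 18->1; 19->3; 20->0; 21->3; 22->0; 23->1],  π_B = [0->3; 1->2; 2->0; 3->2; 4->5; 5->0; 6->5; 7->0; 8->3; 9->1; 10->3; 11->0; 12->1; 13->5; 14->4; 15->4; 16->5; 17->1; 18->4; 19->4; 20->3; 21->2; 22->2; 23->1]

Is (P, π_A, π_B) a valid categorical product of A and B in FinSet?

|A|·|B| = 4·6 = 24;  |P| = 24
Check the pairing map k ↦ (π_A(k), π_B(k)):
  0 -> (2,3)
  1 -> (2,2)
  2 -> (2,0)
  3 -> (1,2)
  4 -> (2,5)
  5 -> (1,0)
  6 -> (0,5)
  7 -> (0,0)
  8 -> (3,3)
  9 -> (2,1)
  10 -> (1,3)
  11 -> (3,0)
  12 -> (3,1)
  13 -> (3,5)
  14 -> (2,4)
  15 -> (0,4)
  16 -> (1,5)
  17 -> (0,1)
  18 -> (1,4)
  19 -> (3,4)
  20 -> (0,3)
  21 -> (3,2)
  22 -> (0,2)
  23 -> (1,1)
distinct pairs in image: 24 / 24 needed
  → bijection onto A×B; projections well-typed.

Answer: VALID PRODUCT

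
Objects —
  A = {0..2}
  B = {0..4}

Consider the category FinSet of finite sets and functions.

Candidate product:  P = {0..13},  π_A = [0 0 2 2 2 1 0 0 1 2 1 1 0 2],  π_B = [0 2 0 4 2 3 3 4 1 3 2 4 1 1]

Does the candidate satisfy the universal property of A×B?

|A|·|B| = 3·5 = 15;  |P| = 14
  → cardinalities differ; no bijection possible.

Answer: NOT A VALID PRODUCT — |P|=14 ≠ |A|·|B|=15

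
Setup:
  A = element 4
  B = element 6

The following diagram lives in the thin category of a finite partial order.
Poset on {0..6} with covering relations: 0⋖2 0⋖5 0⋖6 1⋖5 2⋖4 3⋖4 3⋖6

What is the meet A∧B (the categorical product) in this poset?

Answer: NO MEET EXISTS

Work:
{x : x⊑A ∧ x⊑B} = {0,3}  (A=4, B=6)
  maximal lower bounds 0 and 3 are incomparable: neither 0⊑3 nor 3⊑0
→ no greatest lower bound exists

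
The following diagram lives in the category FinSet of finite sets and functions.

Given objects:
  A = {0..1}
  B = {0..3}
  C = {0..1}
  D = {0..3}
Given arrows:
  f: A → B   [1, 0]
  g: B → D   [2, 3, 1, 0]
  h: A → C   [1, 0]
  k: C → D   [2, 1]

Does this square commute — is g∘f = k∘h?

Answer: DOES NOT COMMUTE

Work:
1) trace f;g:
  0 f→1 g→3
  1 f→0 g→2
  result₁ = [3, 2]
2) trace h;k:
  0 h→1 k→1
  1 h→0 k→2
  result₂ = [1, 2]
Equal? NO — does not commute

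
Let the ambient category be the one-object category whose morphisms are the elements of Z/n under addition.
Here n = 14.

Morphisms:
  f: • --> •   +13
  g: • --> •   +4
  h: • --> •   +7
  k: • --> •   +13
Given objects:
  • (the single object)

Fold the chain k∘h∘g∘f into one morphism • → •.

  0 +13≡13 +4≡3 +7≡10 +13≡9  (mod 14)
composite: +9

Answer: +9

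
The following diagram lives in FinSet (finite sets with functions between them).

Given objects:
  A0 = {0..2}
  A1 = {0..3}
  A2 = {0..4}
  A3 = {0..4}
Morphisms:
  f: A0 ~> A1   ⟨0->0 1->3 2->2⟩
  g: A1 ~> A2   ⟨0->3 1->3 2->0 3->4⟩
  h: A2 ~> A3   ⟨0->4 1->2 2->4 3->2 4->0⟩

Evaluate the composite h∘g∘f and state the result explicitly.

  0 f~>0 g~>3 h~>2
  1 f~>3 g~>4 h~>0
  2 f~>2 g~>0 h~>4
⟦path⟧: ⟨0->2 1->0 2->4⟩

Answer: ⟨0->2 1->0 2->4⟩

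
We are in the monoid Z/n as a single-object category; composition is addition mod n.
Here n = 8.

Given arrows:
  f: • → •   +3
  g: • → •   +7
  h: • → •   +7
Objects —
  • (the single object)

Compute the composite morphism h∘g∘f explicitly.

Answer: +1

Trace:
  0 +3≡3 +7≡2 +7≡1  (mod 8)
composite: +1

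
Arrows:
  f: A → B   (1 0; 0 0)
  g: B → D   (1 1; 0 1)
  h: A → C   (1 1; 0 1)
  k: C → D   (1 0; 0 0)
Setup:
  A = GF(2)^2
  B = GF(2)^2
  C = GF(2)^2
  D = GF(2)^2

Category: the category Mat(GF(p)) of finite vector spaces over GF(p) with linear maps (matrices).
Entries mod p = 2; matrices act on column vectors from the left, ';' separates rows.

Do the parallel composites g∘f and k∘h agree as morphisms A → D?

Path 1 = f;g:
  e0=(1,0) f→(1,0) g→(1,0)
  e1=(0,1) f→(0,0) g→(0,0)
  ⟦path⟧₁ = (1 0; 0 0)
Path 2 = h;k:
  e0=(1,0) h→(1,0) k→(1,0)
  e1=(0,1) h→(1,1) k→(1,0)
  ⟦path⟧₂ = (1 1; 0 0)
Equal? differ; not commutative

Answer: DOES NOT COMMUTE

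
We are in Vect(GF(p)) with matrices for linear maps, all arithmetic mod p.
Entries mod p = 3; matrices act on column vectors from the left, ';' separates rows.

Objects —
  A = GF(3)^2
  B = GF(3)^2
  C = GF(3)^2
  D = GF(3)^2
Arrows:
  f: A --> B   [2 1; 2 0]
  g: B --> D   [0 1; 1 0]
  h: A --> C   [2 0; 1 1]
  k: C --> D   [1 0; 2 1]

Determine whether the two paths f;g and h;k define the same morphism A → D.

Answer: COMMUTES

Derivation:
Path 1 = f;g:
  e0=[1,0] f-->[2,2] g-->[2,2]
  e1=[0,1] f-->[1,0] g-->[0,1]
  ⟦path⟧₁ = [2 0; 2 1]
Path 2 = h;k:
  e0=[1,0] h-->[2,1] k-->[2,2]
  e1=[0,1] h-->[0,1] k-->[0,1]
  ⟦path⟧₂ = [2 0; 2 1]
Equal? same morphism ✓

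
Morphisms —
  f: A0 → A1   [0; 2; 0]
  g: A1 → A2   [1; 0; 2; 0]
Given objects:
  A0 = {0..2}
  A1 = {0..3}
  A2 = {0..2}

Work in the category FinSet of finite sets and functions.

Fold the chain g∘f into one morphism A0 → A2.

Answer: [1; 2; 1]

Derivation:
  0 f→0 g→1
  1 f→2 g→2
  2 f→0 g→1
result: [1; 2; 1]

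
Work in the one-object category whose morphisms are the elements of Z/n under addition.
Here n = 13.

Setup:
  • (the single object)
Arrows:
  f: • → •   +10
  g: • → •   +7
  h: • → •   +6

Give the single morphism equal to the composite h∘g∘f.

  0 +10≡10 +7≡4 +6≡10  (mod 13)
⟦path⟧: +10

Answer: +10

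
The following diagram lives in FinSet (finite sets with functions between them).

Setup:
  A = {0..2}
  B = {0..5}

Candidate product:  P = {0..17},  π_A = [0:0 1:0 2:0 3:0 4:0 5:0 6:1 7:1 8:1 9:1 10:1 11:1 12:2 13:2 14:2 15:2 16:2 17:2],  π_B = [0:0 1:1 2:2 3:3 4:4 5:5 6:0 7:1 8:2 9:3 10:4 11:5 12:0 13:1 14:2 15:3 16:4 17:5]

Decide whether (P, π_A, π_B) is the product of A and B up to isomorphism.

Answer: VALID PRODUCT

Trace:
|A|·|B| = 3·6 = 18;  |P| = 18
Check the pairing map k ↦ (π_A(k), π_B(k)):
  0 : (0,0)
  1 : (0,1)
  2 : (0,2)
  3 : (0,3)
  4 : (0,4)
  5 : (0,5)
  6 : (1,0)
  7 : (1,1)
  8 : (1,2)
  9 : (1,3)
  10 : (1,4)
  11 : (1,5)
  12 : (2,0)
  13 : (2,1)
  14 : (2,2)
  15 : (2,3)
  16 : (2,4)
  17 : (2,5)
distinct pairs in image: 18 / 18 needed
  → bijection onto A×B; projections well-typed.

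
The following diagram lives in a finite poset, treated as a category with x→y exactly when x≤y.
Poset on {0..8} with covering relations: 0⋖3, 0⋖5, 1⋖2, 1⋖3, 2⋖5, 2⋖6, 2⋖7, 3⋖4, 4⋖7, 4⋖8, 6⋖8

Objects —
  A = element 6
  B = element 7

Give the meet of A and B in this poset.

Answer: A∧B = 2

Trace:
Common predecessors of 6,7: {1,2}
  1 ≤ 2
  2 ≤ 2
glb = 2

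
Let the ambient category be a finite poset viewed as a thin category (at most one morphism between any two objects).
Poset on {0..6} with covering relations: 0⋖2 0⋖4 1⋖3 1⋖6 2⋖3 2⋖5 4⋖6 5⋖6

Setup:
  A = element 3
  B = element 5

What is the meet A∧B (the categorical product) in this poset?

Answer: A∧B = 2

Trace:
Lower bounds of A=3 and B=5: {0,2}
  0 ≤ 2
  2 ≤ 2
glb = 2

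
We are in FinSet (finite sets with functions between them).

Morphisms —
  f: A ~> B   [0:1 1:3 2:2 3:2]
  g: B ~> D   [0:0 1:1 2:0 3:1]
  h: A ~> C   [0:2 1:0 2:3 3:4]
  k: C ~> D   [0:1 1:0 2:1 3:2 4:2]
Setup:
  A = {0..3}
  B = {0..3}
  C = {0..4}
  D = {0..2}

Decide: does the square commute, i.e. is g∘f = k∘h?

Along f;g (path 1):
  0 f~>1 g~>1
  1 f~>3 g~>1
  2 f~>2 g~>0
  3 f~>2 g~>0
  composite₁ = [0:1 1:1 2:0 3:0]
Along h;k (path 2):
  0 h~>2 k~>1
  1 h~>0 k~>1
  2 h~>3 k~>2
  3 h~>4 k~>2
  composite₂ = [0:1 1:1 2:2 3:2]
Equal? differ; not commutative

Answer: DOES NOT COMMUTE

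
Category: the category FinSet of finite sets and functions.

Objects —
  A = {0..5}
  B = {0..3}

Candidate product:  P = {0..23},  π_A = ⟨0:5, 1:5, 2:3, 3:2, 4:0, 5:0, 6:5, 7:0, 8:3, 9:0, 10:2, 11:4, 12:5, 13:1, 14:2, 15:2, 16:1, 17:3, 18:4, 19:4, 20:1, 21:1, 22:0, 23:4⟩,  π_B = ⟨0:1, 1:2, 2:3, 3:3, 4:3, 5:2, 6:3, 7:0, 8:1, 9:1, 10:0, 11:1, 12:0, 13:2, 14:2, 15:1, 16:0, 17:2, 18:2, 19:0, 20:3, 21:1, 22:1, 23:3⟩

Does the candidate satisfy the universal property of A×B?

|A|·|B| = 6·4 = 24;  |P| = 24
Check the pairing map k ↦ (π_A(k), π_B(k)):
  0 : (5,1)
  1 : (5,2)
  2 : (3,3)
  3 : (2,3)
  4 : (0,3)
  5 : (0,2)
  6 : (5,3)
  7 : (0,0)
  8 : (3,1)
  9 : (0,1)
  10 : (2,0)
  11 : (4,1)
  12 : (5,0)
  13 : (1,2)
  14 : (2,2)
  15 : (2,1)
  16 : (1,0)
  17 : (3,2)
  18 : (4,2)
  19 : (4,0)
  20 : (1,3)
  21 : (1,1)
  22 : (0,1)  ✗ repeats pair of k=9
  23 : (4,3)
distinct pairs in image: 23 / 24 needed
  → (0,1) hit at k=9 and k=22

Answer: NOT A VALID PRODUCT — duplicate pair at indices 9,22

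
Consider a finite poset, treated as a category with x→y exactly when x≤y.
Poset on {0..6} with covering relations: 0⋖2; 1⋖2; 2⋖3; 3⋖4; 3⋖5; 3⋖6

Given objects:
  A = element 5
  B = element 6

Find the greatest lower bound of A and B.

Common predecessors of 5,6: {0,1,2,3}
  0 ⊑ 3
  1 ⊑ 3
  2 ⊑ 3
  3 ⊑ 3
glb = 3

Answer: A∧B = 3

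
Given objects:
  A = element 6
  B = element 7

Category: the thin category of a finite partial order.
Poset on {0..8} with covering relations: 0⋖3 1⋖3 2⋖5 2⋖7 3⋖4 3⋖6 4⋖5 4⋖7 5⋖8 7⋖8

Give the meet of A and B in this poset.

Answer: A∧B = 3

Trace:
Lower bounds of A=6 and B=7: {0,1,3}
  0 <= 3
  1 <= 3
  3 <= 3
glb = 3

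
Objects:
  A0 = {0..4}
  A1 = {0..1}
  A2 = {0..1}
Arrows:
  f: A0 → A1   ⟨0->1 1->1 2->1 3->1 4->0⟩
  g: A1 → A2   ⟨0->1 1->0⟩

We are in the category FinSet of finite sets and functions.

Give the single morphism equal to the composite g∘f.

Answer: ⟨0->0 1->0 2->0 3->0 4->1⟩

Work:
  0 f→1 g→0
  1 f→1 g→0
  2 f→1 g→0
  3 f→1 g→0
  4 f→0 g→1
⟦path⟧: ⟨0->0 1->0 2->0 3->0 4->1⟩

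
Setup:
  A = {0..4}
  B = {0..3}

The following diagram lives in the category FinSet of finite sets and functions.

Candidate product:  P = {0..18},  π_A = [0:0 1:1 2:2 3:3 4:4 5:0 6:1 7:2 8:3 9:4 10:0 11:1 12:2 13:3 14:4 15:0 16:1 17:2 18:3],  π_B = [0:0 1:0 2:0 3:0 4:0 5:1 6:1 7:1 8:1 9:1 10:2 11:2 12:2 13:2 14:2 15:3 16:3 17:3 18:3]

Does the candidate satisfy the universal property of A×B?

|A|·|B| = 5·4 = 20;  |P| = 19
  → cardinalities differ; no bijection possible.

Answer: NOT A VALID PRODUCT — |P|=19 ≠ |A|·|B|=20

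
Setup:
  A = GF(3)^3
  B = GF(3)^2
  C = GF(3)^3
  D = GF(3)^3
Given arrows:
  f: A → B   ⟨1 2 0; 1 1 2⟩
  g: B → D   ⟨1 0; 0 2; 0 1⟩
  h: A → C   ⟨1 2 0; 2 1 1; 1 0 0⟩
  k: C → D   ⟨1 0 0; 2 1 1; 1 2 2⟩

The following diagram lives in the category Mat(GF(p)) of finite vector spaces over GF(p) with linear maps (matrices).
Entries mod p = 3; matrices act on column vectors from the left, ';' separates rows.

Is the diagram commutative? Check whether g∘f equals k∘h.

Answer: COMMUTES

Work:
Along f;g (path 1):
  e0=(1,0,0) f→(1,1) g→(1,2,1)
  e1=(0,1,0) f→(2,1) g→(2,2,1)
  e2=(0,0,1) f→(0,2) g→(0,1,2)
  result₁ = ⟨1 2 0; 2 2 1; 1 1 2⟩
Along h;k (path 2):
  e0=(1,0,0) h→(1,2,1) k→(1,2,1)
  e1=(0,1,0) h→(2,1,0) k→(2,2,1)
  e2=(0,0,1) h→(0,1,0) k→(0,1,2)
  result₂ = ⟨1 2 0; 2 2 1; 1 1 2⟩
Equal? YES — commutes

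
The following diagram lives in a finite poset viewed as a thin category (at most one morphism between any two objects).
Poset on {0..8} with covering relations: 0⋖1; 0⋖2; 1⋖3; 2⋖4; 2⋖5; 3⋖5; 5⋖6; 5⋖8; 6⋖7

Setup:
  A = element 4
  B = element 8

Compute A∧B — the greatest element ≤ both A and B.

Answer: A∧B = 2

Trace:
Lower bounds of A=4 and B=8: {0,2}
  0 <= 2
  2 <= 2
glb = 2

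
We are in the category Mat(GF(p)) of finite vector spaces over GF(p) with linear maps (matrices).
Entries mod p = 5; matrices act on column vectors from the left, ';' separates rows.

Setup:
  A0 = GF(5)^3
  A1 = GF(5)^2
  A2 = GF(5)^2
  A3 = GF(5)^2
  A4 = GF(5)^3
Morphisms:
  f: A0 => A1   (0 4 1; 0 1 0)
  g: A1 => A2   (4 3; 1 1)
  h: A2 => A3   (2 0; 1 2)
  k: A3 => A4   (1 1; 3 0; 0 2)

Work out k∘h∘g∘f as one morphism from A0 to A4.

  e0=(1,0,0) f=>(0,0) g=>(0,0) h=>(0,0) k=>(0,0,0)
  e1=(0,1,0) f=>(4,1) g=>(4,0) h=>(3,4) k=>(2,4,3)
  e2=(0,0,1) f=>(1,0) g=>(4,1) h=>(3,1) k=>(4,4,2)
result: (0 2 4; 0 4 4; 0 3 2)

Answer: (0 2 4; 0 4 4; 0 3 2)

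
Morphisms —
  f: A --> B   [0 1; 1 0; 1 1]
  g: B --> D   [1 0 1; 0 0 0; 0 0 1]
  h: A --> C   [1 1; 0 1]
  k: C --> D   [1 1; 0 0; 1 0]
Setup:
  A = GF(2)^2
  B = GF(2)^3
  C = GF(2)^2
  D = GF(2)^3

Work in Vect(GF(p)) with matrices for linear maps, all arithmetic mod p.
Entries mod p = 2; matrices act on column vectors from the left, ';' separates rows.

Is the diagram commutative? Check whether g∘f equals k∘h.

Answer: COMMUTES

Derivation:
1) trace f;g:
  e0=(1,0) f-->(0,1,1) g-->(1,0,1)
  e1=(0,1) f-->(1,0,1) g-->(0,0,1)
  ⟦path⟧₁ = [1 0; 0 0; 1 1]
2) trace h;k:
  e0=(1,0) h-->(1,0) k-->(1,0,1)
  e1=(0,1) h-->(1,1) k-->(0,0,1)
  ⟦path⟧₂ = [1 0; 0 0; 1 1]
Equal? YES — commutes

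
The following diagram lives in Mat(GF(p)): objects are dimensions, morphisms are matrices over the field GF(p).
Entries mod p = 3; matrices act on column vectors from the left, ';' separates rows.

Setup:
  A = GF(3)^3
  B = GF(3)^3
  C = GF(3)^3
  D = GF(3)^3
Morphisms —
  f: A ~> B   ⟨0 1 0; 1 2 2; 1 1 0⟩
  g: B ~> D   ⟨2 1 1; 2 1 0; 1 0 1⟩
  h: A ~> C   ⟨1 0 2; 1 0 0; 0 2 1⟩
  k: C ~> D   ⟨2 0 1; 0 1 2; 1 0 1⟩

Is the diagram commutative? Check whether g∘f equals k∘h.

Answer: COMMUTES

Work:
Along f;g (path 1):
  e0=⟨1,0,0⟩ f~>⟨0,1,1⟩ g~>⟨2,1,1⟩
  e1=⟨0,1,0⟩ f~>⟨1,2,1⟩ g~>⟨2,1,2⟩
  e2=⟨0,0,1⟩ f~>⟨0,2,0⟩ g~>⟨2,2,0⟩
  composite₁ = ⟨2 2 2; 1 1 2; 1 2 0⟩
Along h;k (path 2):
  e0=⟨1,0,0⟩ h~>⟨1,1,0⟩ k~>⟨2,1,1⟩
  e1=⟨0,1,0⟩ h~>⟨0,0,2⟩ k~>⟨2,1,2⟩
  e2=⟨0,0,1⟩ h~>⟨2,0,1⟩ k~>⟨2,2,0⟩
  composite₂ = ⟨2 2 2; 1 1 2; 1 2 0⟩
Equal? equal; square commutes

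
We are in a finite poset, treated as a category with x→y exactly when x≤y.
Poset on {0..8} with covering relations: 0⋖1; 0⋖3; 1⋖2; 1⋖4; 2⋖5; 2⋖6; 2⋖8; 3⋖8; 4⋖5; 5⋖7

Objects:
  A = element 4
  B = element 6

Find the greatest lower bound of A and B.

Answer: A∧B = 1

Derivation:
Lower bounds of A=4 and B=6: {0,1}
  0 ≤ 1
  1 ≤ 1
glb = 1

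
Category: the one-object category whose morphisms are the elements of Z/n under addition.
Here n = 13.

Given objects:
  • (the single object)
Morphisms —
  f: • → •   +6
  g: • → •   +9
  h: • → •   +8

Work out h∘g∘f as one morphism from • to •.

Answer: +10

Trace:
  0 +6≡6 +9≡2 +8≡10  (mod 13)
result: +10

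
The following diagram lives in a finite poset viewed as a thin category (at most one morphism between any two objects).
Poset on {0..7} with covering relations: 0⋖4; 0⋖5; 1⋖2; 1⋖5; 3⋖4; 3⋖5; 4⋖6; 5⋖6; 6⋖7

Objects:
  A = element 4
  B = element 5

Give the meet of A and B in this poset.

Answer: NO MEET EXISTS

Trace:
{x : x⊑A ∧ x⊑B} = {0,3}  (A=4, B=5)
  maximal lower bounds 0 and 3 are incomparable: neither 0⊑3 nor 3⊑0
→ no greatest lower bound exists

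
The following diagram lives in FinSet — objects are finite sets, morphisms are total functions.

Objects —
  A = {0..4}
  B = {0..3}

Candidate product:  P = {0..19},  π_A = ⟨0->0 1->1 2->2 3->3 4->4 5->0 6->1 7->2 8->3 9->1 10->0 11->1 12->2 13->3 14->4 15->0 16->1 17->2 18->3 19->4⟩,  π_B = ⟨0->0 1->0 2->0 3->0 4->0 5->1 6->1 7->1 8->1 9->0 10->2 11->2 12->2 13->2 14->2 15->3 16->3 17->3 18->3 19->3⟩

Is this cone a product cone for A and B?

|A|·|B| = 5·4 = 20;  |P| = 20
Check the pairing map k ↦ (π_A(k), π_B(k)):
  0 -> (0,0)
  1 -> (1,0)
  2 -> (2,0)
  3 -> (3,0)
  4 -> (4,0)
  5 -> (0,1)
  6 -> (1,1)
  7 -> (2,1)
  8 -> (3,1)
  9 -> (1,0)  ✗ repeats pair of k=1
  10 -> (0,2)
  11 -> (1,2)
  12 -> (2,2)
  13 -> (3,2)
  14 -> (4,2)
  15 -> (0,3)
  16 -> (1,3)
  17 -> (2,3)
  18 -> (3,3)
  19 -> (4,3)
distinct pairs in image: 19 / 20 needed
  → (1,0) hit at k=1 and k=9

Answer: NOT A VALID PRODUCT — duplicate pair at indices 1,9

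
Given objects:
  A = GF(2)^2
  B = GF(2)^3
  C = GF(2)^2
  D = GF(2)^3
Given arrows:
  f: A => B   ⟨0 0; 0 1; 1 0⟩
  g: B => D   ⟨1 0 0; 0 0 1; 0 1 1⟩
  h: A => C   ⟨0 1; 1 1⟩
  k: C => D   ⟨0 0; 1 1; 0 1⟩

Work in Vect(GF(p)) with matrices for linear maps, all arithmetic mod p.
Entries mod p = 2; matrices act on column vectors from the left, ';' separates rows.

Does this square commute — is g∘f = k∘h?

Answer: COMMUTES

Derivation:
Along f;g (path 1):
  e0=[1,0] f=>[0,0,1] g=>[0,1,1]
  e1=[0,1] f=>[0,1,0] g=>[0,0,1]
  ⟦path⟧₁ = ⟨0 0; 1 0; 1 1⟩
Along h;k (path 2):
  e0=[1,0] h=>[0,1] k=>[0,1,1]
  e1=[0,1] h=>[1,1] k=>[0,0,1]
  ⟦path⟧₂ = ⟨0 0; 1 0; 1 1⟩
Equal? same morphism ✓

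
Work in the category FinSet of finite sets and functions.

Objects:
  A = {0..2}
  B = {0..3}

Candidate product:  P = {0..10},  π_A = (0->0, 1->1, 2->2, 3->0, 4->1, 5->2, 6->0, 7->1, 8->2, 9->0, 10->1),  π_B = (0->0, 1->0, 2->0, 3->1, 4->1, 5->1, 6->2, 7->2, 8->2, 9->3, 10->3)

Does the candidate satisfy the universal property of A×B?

Answer: NOT A VALID PRODUCT — |P|=11 ≠ |A|·|B|=12

Trace:
|A|·|B| = 3·4 = 12;  |P| = 11
  → cardinalities differ; no bijection possible.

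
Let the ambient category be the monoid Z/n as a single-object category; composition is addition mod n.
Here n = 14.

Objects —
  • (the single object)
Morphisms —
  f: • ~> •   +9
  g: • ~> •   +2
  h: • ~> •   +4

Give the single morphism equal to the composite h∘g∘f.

Answer: +1

Derivation:
  0 +9≡9 +2≡11 +4≡1  (mod 14)
composite: +1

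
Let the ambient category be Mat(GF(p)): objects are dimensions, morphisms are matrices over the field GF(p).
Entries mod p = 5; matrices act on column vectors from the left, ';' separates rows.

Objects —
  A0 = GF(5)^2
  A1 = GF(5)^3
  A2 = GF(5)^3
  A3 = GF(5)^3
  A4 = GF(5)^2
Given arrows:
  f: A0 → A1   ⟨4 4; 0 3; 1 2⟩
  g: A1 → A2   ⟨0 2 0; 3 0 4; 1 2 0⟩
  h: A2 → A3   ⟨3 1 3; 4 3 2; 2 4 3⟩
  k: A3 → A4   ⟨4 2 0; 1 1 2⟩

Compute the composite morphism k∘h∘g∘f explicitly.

  e0=⟨1,0⟩ f→⟨4,0,1⟩ g→⟨0,1,4⟩ h→⟨3,1,1⟩ k→⟨4,1⟩
  e1=⟨0,1⟩ f→⟨4,3,2⟩ g→⟨1,0,0⟩ h→⟨3,4,2⟩ k→⟨0,1⟩
composite: ⟨4 0; 1 1⟩

Answer: ⟨4 0; 1 1⟩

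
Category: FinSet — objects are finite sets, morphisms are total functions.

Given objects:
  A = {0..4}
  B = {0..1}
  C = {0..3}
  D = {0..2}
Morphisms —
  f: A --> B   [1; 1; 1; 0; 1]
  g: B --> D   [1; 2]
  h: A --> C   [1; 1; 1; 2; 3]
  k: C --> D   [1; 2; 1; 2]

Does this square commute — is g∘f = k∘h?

Answer: COMMUTES

Derivation:
1) trace f;g:
  0 f-->1 g-->2
  1 f-->1 g-->2
  2 f-->1 g-->2
  3 f-->0 g-->1
  4 f-->1 g-->2
  composite₁ = [2; 2; 2; 1; 2]
2) trace h;k:
  0 h-->1 k-->2
  1 h-->1 k-->2
  2 h-->1 k-->2
  3 h-->2 k-->1
  4 h-->3 k-->2
  composite₂ = [2; 2; 2; 1; 2]
Equal? same morphism ✓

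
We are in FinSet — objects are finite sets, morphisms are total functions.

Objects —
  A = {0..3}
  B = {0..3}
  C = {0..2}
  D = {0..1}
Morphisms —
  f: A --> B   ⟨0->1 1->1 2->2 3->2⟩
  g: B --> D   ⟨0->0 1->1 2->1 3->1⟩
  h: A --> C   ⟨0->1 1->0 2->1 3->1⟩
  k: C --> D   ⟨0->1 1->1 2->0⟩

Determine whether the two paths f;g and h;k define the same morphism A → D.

1) trace f;g:
  0 f-->1 g-->1
  1 f-->1 g-->1
  2 f-->2 g-->1
  3 f-->2 g-->1
  result₁ = ⟨0->1 1->1 2->1 3->1⟩
2) trace h;k:
  0 h-->1 k-->1
  1 h-->0 k-->1
  2 h-->1 k-->1
  3 h-->1 k-->1
  result₂ = ⟨0->1 1->1 2->1 3->1⟩
Equal? YES — commutes

Answer: COMMUTES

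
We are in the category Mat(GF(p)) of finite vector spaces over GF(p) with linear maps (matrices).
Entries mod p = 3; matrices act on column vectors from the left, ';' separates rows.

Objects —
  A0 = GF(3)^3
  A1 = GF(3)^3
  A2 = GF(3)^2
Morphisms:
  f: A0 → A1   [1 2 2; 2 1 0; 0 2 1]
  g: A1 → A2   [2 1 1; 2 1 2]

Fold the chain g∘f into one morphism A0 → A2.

Answer: [1 1 2; 1 0 0]

Derivation:
  e0=(1,0,0) f→(1,2,0) g→(1,1)
  e1=(0,1,0) f→(2,1,2) g→(1,0)
  e2=(0,0,1) f→(2,0,1) g→(2,0)
result: [1 1 2; 1 0 0]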